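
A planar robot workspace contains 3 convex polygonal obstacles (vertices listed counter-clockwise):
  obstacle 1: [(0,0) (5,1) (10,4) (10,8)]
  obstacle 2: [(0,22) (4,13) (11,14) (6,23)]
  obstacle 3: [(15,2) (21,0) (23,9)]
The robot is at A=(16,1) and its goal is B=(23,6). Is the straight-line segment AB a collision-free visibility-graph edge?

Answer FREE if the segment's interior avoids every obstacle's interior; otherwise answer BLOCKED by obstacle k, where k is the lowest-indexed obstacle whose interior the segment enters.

BLOCKED by obstacle 3

Obstacle 1 [(0,0) (5,1) (10,4) (10,8)]:
  edge (0,0)–(5,1): clear
  edge (5,1)–(10,4): clear
  edge (10,4)–(10,8): clear
  edge (10,8)–(0,0): clear
  midpoint (39/2,7/2) outside
  → clear
Obstacle 2 [(0,22) (4,13) (11,14) (6,23)]:
  edge (0,22)–(4,13): clear
  edge (4,13)–(11,14): clear
  edge (11,14)–(6,23): clear
  edge (6,23)–(0,22): clear
  midpoint (39/2,7/2) outside
  → clear
Obstacle 3 [(15,2) (21,0) (23,9)]:
  edge (15,2)–(21,0): crosses AB
  edge (21,0)–(23,9): crosses AB
  edge (23,9)–(15,2): clear
  → BLOCKED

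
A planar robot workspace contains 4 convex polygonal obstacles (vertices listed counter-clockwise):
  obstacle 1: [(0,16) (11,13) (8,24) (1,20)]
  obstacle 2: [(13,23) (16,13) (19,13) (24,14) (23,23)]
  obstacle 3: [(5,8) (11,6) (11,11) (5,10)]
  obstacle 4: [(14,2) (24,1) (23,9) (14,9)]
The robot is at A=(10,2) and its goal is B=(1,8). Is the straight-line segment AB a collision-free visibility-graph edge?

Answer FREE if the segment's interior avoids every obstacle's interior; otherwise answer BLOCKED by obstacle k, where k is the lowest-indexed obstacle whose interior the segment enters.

FREE

Obstacle 1 [(0,16) (11,13) (8,24) (1,20)]:
  edge (0,16)–(11,13): clear
  edge (11,13)–(8,24): clear
  edge (8,24)–(1,20): clear
  edge (1,20)–(0,16): clear
  midpoint (11/2,5) outside
  → clear
Obstacle 2 [(13,23) (16,13) (19,13) (24,14) (23,23)]:
  edge (13,23)–(16,13): clear
  edge (16,13)–(19,13): clear
  edge (19,13)–(24,14): clear
  edge (24,14)–(23,23): clear
  edge (23,23)–(13,23): clear
  midpoint (11/2,5) outside
  → clear
Obstacle 3 [(5,8) (11,6) (11,11) (5,10)]:
  edge (5,8)–(11,6): clear
  edge (11,6)–(11,11): clear
  edge (11,11)–(5,10): clear
  edge (5,10)–(5,8): clear
  midpoint (11/2,5) outside
  → clear
Obstacle 4 [(14,2) (24,1) (23,9) (14,9)]:
  edge (14,2)–(24,1): clear
  edge (24,1)–(23,9): clear
  edge (23,9)–(14,9): clear
  edge (14,9)–(14,2): clear
  midpoint (11/2,5) outside
  → clear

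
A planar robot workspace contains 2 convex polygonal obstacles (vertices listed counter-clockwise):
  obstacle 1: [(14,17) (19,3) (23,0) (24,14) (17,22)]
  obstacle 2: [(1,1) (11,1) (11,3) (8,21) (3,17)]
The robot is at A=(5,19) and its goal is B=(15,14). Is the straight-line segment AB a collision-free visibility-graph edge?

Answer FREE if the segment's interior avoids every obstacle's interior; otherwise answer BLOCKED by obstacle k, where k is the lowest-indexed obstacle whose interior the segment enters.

Obstacle 1 [(14,17) (19,3) (23,0) (24,14) (17,22)]:
  edge (14,17)–(19,3): clear
  edge (19,3)–(23,0): clear
  edge (23,0)–(24,14): clear
  edge (24,14)–(17,22): clear
  edge (17,22)–(14,17): clear
  midpoint (10,33/2) outside
  → clear
Obstacle 2 [(1,1) (11,1) (11,3) (8,21) (3,17)]:
  edge (1,1)–(11,1): clear
  edge (11,1)–(11,3): clear
  edge (11,3)–(8,21): crosses AB
  edge (8,21)–(3,17): crosses AB
  edge (3,17)–(1,1): clear
  → BLOCKED

BLOCKED by obstacle 2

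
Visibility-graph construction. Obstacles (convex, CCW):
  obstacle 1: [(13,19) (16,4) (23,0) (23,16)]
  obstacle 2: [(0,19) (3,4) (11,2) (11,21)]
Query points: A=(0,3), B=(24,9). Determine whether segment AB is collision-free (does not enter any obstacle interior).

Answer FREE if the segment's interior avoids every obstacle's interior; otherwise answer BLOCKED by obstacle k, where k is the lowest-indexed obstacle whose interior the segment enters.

BLOCKED by obstacle 1

Obstacle 1 [(13,19) (16,4) (23,0) (23,16)]:
  edge (13,19)–(16,4): crosses AB
  edge (16,4)–(23,0): clear
  edge (23,0)–(23,16): crosses AB
  edge (23,16)–(13,19): clear
  → BLOCKED
Obstacle 2 [(0,19) (3,4) (11,2) (11,21)]:
  edge (0,19)–(3,4): clear
  edge (3,4)–(11,2): crosses AB
  edge (11,2)–(11,21): crosses AB
  edge (11,21)–(0,19): clear
  → BLOCKED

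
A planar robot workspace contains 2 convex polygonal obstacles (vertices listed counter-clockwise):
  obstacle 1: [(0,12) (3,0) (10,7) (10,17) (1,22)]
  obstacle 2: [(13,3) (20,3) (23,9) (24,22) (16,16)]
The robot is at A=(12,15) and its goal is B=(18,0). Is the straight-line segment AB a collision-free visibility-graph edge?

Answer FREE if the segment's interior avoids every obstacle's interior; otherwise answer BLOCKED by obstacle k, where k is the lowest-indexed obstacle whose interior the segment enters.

BLOCKED by obstacle 2

Obstacle 1 [(0,12) (3,0) (10,7) (10,17) (1,22)]:
  edge (0,12)–(3,0): clear
  edge (3,0)–(10,7): clear
  edge (10,7)–(10,17): clear
  edge (10,17)–(1,22): clear
  edge (1,22)–(0,12): clear
  midpoint (15,15/2) outside
  → clear
Obstacle 2 [(13,3) (20,3) (23,9) (24,22) (16,16)]:
  edge (13,3)–(20,3): crosses AB
  edge (20,3)–(23,9): clear
  edge (23,9)–(24,22): clear
  edge (24,22)–(16,16): clear
  edge (16,16)–(13,3): crosses AB
  → BLOCKED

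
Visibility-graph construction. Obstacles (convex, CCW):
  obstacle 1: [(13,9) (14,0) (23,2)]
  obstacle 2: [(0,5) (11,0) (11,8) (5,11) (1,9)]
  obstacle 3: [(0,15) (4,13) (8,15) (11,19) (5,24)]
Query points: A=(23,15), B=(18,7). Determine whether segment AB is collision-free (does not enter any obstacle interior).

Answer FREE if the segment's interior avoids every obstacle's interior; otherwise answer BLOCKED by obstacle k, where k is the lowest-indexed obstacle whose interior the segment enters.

FREE

Obstacle 1 [(13,9) (14,0) (23,2)]:
  edge (13,9)–(14,0): clear
  edge (14,0)–(23,2): clear
  edge (23,2)–(13,9): clear
  midpoint (41/2,11) outside
  → clear
Obstacle 2 [(0,5) (11,0) (11,8) (5,11) (1,9)]:
  edge (0,5)–(11,0): clear
  edge (11,0)–(11,8): clear
  edge (11,8)–(5,11): clear
  edge (5,11)–(1,9): clear
  edge (1,9)–(0,5): clear
  midpoint (41/2,11) outside
  → clear
Obstacle 3 [(0,15) (4,13) (8,15) (11,19) (5,24)]:
  edge (0,15)–(4,13): clear
  edge (4,13)–(8,15): clear
  edge (8,15)–(11,19): clear
  edge (11,19)–(5,24): clear
  edge (5,24)–(0,15): clear
  midpoint (41/2,11) outside
  → clear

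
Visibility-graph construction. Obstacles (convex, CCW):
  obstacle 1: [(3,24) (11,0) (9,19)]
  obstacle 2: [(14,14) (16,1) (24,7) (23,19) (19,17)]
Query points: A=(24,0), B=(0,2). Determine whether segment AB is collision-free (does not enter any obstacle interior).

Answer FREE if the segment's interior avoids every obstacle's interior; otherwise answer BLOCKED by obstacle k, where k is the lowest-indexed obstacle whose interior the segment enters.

Obstacle 1 [(3,24) (11,0) (9,19)]:
  edge (3,24)–(11,0): crosses AB
  edge (11,0)–(9,19): crosses AB
  edge (9,19)–(3,24): clear
  → BLOCKED
Obstacle 2 [(14,14) (16,1) (24,7) (23,19) (19,17)]:
  edge (14,14)–(16,1): clear
  edge (16,1)–(24,7): clear
  edge (24,7)–(23,19): clear
  edge (23,19)–(19,17): clear
  edge (19,17)–(14,14): clear
  midpoint (12,1) outside
  → clear

BLOCKED by obstacle 1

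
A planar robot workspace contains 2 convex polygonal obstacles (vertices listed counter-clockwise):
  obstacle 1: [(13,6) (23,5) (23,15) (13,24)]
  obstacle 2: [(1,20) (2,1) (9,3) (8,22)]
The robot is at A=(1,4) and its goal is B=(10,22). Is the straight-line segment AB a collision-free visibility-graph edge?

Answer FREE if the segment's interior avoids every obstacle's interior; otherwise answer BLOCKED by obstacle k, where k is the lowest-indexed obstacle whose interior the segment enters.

Obstacle 1 [(13,6) (23,5) (23,15) (13,24)]:
  edge (13,6)–(23,5): clear
  edge (23,5)–(23,15): clear
  edge (23,15)–(13,24): clear
  edge (13,24)–(13,6): clear
  midpoint (11/2,13) outside
  → clear
Obstacle 2 [(1,20) (2,1) (9,3) (8,22)]:
  edge (1,20)–(2,1): crosses AB
  edge (2,1)–(9,3): clear
  edge (9,3)–(8,22): crosses AB
  edge (8,22)–(1,20): clear
  → BLOCKED

BLOCKED by obstacle 2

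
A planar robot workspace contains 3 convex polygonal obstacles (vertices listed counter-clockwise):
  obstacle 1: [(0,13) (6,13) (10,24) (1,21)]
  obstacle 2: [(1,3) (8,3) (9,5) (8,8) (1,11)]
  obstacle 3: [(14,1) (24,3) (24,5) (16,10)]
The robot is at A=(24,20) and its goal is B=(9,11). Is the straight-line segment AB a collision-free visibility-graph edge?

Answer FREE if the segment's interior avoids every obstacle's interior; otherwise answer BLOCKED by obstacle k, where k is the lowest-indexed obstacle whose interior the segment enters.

FREE

Obstacle 1 [(0,13) (6,13) (10,24) (1,21)]:
  edge (0,13)–(6,13): clear
  edge (6,13)–(10,24): clear
  edge (10,24)–(1,21): clear
  edge (1,21)–(0,13): clear
  midpoint (33/2,31/2) outside
  → clear
Obstacle 2 [(1,3) (8,3) (9,5) (8,8) (1,11)]:
  edge (1,3)–(8,3): clear
  edge (8,3)–(9,5): clear
  edge (9,5)–(8,8): clear
  edge (8,8)–(1,11): clear
  edge (1,11)–(1,3): clear
  midpoint (33/2,31/2) outside
  → clear
Obstacle 3 [(14,1) (24,3) (24,5) (16,10)]:
  edge (14,1)–(24,3): clear
  edge (24,3)–(24,5): clear
  edge (24,5)–(16,10): clear
  edge (16,10)–(14,1): clear
  midpoint (33/2,31/2) outside
  → clear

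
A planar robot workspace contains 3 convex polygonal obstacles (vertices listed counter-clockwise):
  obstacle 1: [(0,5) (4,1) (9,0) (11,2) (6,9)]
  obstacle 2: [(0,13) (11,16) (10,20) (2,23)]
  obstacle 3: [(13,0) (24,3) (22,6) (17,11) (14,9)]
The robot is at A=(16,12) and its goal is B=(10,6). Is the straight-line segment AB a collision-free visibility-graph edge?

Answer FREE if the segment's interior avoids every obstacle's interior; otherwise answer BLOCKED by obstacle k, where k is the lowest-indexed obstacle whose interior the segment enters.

Obstacle 1 [(0,5) (4,1) (9,0) (11,2) (6,9)]:
  edge (0,5)–(4,1): clear
  edge (4,1)–(9,0): clear
  edge (9,0)–(11,2): clear
  edge (11,2)–(6,9): clear
  edge (6,9)–(0,5): clear
  midpoint (13,9) outside
  → clear
Obstacle 2 [(0,13) (11,16) (10,20) (2,23)]:
  edge (0,13)–(11,16): clear
  edge (11,16)–(10,20): clear
  edge (10,20)–(2,23): clear
  edge (2,23)–(0,13): clear
  midpoint (13,9) outside
  → clear
Obstacle 3 [(13,0) (24,3) (22,6) (17,11) (14,9)]:
  edge (13,0)–(24,3): clear
  edge (24,3)–(22,6): clear
  edge (22,6)–(17,11): clear
  edge (17,11)–(14,9): clear
  edge (14,9)–(13,0): clear
  midpoint (13,9) outside
  → clear

FREE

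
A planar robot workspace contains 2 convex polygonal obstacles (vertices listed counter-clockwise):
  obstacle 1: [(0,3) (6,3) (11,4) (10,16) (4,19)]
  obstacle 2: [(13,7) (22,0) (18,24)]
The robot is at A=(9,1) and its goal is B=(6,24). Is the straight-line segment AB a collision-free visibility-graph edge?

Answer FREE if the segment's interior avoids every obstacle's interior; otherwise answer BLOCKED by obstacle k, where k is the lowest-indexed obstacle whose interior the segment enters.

Obstacle 1 [(0,3) (6,3) (11,4) (10,16) (4,19)]:
  edge (0,3)–(6,3): clear
  edge (6,3)–(11,4): crosses AB
  edge (11,4)–(10,16): clear
  edge (10,16)–(4,19): crosses AB
  edge (4,19)–(0,3): clear
  → BLOCKED
Obstacle 2 [(13,7) (22,0) (18,24)]:
  edge (13,7)–(22,0): clear
  edge (22,0)–(18,24): clear
  edge (18,24)–(13,7): clear
  midpoint (15/2,25/2) outside
  → clear

BLOCKED by obstacle 1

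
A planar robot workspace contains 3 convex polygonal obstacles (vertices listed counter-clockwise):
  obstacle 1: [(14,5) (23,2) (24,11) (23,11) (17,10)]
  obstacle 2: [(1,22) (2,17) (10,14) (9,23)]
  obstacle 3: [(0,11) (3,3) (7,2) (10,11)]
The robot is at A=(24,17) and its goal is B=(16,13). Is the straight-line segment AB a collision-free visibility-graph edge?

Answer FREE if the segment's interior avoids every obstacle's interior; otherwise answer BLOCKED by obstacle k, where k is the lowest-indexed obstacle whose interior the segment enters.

FREE

Obstacle 1 [(14,5) (23,2) (24,11) (23,11) (17,10)]:
  edge (14,5)–(23,2): clear
  edge (23,2)–(24,11): clear
  edge (24,11)–(23,11): clear
  edge (23,11)–(17,10): clear
  edge (17,10)–(14,5): clear
  midpoint (20,15) outside
  → clear
Obstacle 2 [(1,22) (2,17) (10,14) (9,23)]:
  edge (1,22)–(2,17): clear
  edge (2,17)–(10,14): clear
  edge (10,14)–(9,23): clear
  edge (9,23)–(1,22): clear
  midpoint (20,15) outside
  → clear
Obstacle 3 [(0,11) (3,3) (7,2) (10,11)]:
  edge (0,11)–(3,3): clear
  edge (3,3)–(7,2): clear
  edge (7,2)–(10,11): clear
  edge (10,11)–(0,11): clear
  midpoint (20,15) outside
  → clear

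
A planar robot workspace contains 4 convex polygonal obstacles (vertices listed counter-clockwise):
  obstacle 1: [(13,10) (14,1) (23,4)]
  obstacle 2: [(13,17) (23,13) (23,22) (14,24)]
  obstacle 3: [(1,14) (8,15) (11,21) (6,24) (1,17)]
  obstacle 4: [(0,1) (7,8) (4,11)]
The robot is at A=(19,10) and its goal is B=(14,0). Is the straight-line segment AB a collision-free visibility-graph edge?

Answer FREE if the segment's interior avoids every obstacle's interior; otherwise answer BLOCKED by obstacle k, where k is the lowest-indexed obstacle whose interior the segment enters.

BLOCKED by obstacle 1

Obstacle 1 [(13,10) (14,1) (23,4)]:
  edge (13,10)–(14,1): clear
  edge (14,1)–(23,4): crosses AB
  edge (23,4)–(13,10): crosses AB
  → BLOCKED
Obstacle 2 [(13,17) (23,13) (23,22) (14,24)]:
  edge (13,17)–(23,13): clear
  edge (23,13)–(23,22): clear
  edge (23,22)–(14,24): clear
  edge (14,24)–(13,17): clear
  midpoint (33/2,5) outside
  → clear
Obstacle 3 [(1,14) (8,15) (11,21) (6,24) (1,17)]:
  edge (1,14)–(8,15): clear
  edge (8,15)–(11,21): clear
  edge (11,21)–(6,24): clear
  edge (6,24)–(1,17): clear
  edge (1,17)–(1,14): clear
  midpoint (33/2,5) outside
  → clear
Obstacle 4 [(0,1) (7,8) (4,11)]:
  edge (0,1)–(7,8): clear
  edge (7,8)–(4,11): clear
  edge (4,11)–(0,1): clear
  midpoint (33/2,5) outside
  → clear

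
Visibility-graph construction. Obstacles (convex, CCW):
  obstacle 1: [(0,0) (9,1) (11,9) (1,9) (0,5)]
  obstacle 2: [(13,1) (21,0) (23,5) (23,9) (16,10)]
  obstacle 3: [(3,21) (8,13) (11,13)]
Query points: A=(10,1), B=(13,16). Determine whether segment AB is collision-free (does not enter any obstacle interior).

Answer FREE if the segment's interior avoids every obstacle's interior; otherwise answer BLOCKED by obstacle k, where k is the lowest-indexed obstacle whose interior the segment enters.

Obstacle 1 [(0,0) (9,1) (11,9) (1,9) (0,5)]:
  edge (0,0)–(9,1): clear
  edge (9,1)–(11,9): clear
  edge (11,9)–(1,9): clear
  edge (1,9)–(0,5): clear
  edge (0,5)–(0,0): clear
  midpoint (23/2,17/2) outside
  → clear
Obstacle 2 [(13,1) (21,0) (23,5) (23,9) (16,10)]:
  edge (13,1)–(21,0): clear
  edge (21,0)–(23,5): clear
  edge (23,5)–(23,9): clear
  edge (23,9)–(16,10): clear
  edge (16,10)–(13,1): clear
  midpoint (23/2,17/2) outside
  → clear
Obstacle 3 [(3,21) (8,13) (11,13)]:
  edge (3,21)–(8,13): clear
  edge (8,13)–(11,13): clear
  edge (11,13)–(3,21): clear
  midpoint (23/2,17/2) outside
  → clear

FREE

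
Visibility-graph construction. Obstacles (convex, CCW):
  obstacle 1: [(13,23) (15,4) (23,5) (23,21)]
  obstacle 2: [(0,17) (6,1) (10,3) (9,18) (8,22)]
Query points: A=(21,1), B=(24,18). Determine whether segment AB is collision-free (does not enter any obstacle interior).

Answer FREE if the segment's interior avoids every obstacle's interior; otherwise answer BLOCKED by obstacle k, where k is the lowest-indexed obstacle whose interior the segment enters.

Obstacle 1 [(13,23) (15,4) (23,5) (23,21)]:
  edge (13,23)–(15,4): clear
  edge (15,4)–(23,5): crosses AB
  edge (23,5)–(23,21): crosses AB
  edge (23,21)–(13,23): clear
  → BLOCKED
Obstacle 2 [(0,17) (6,1) (10,3) (9,18) (8,22)]:
  edge (0,17)–(6,1): clear
  edge (6,1)–(10,3): clear
  edge (10,3)–(9,18): clear
  edge (9,18)–(8,22): clear
  edge (8,22)–(0,17): clear
  midpoint (45/2,19/2) outside
  → clear

BLOCKED by obstacle 1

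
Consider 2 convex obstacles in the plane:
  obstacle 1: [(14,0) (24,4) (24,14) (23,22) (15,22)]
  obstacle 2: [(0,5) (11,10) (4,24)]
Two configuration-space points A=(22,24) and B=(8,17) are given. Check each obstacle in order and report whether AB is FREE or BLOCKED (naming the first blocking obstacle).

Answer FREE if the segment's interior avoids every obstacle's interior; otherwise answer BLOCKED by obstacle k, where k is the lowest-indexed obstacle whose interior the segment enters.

BLOCKED by obstacle 1

Obstacle 1 [(14,0) (24,4) (24,14) (23,22) (15,22)]:
  edge (14,0)–(24,4): clear
  edge (24,4)–(24,14): clear
  edge (24,14)–(23,22): clear
  edge (23,22)–(15,22): crosses AB
  edge (15,22)–(14,0): crosses AB
  → BLOCKED
Obstacle 2 [(0,5) (11,10) (4,24)]:
  edge (0,5)–(11,10): clear
  edge (11,10)–(4,24): clear
  edge (4,24)–(0,5): clear
  midpoint (15,41/2) outside
  → clear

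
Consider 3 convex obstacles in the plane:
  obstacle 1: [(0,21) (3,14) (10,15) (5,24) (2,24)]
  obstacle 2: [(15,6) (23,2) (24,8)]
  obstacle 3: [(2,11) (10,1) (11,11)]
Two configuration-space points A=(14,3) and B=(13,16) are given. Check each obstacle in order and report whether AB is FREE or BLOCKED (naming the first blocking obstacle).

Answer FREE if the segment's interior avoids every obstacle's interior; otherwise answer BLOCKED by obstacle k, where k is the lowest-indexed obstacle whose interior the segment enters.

FREE

Obstacle 1 [(0,21) (3,14) (10,15) (5,24) (2,24)]:
  edge (0,21)–(3,14): clear
  edge (3,14)–(10,15): clear
  edge (10,15)–(5,24): clear
  edge (5,24)–(2,24): clear
  edge (2,24)–(0,21): clear
  midpoint (27/2,19/2) outside
  → clear
Obstacle 2 [(15,6) (23,2) (24,8)]:
  edge (15,6)–(23,2): clear
  edge (23,2)–(24,8): clear
  edge (24,8)–(15,6): clear
  midpoint (27/2,19/2) outside
  → clear
Obstacle 3 [(2,11) (10,1) (11,11)]:
  edge (2,11)–(10,1): clear
  edge (10,1)–(11,11): clear
  edge (11,11)–(2,11): clear
  midpoint (27/2,19/2) outside
  → clear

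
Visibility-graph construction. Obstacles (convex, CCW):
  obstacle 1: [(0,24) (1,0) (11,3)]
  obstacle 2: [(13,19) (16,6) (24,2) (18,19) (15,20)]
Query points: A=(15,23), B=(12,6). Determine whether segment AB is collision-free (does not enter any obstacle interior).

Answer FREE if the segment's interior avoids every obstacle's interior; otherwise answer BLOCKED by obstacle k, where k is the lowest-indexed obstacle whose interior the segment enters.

BLOCKED by obstacle 2

Obstacle 1 [(0,24) (1,0) (11,3)]:
  edge (0,24)–(1,0): clear
  edge (1,0)–(11,3): clear
  edge (11,3)–(0,24): clear
  midpoint (27/2,29/2) outside
  → clear
Obstacle 2 [(13,19) (16,6) (24,2) (18,19) (15,20)]:
  edge (13,19)–(16,6): crosses AB
  edge (16,6)–(24,2): clear
  edge (24,2)–(18,19): clear
  edge (18,19)–(15,20): clear
  edge (15,20)–(13,19): crosses AB
  → BLOCKED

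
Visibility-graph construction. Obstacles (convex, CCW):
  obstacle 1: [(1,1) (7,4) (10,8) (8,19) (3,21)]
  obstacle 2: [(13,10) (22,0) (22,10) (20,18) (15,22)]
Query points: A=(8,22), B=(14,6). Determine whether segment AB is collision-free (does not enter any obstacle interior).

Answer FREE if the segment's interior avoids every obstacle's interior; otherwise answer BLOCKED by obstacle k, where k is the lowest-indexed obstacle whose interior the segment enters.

Obstacle 1 [(1,1) (7,4) (10,8) (8,19) (3,21)]:
  edge (1,1)–(7,4): clear
  edge (7,4)–(10,8): clear
  edge (10,8)–(8,19): clear
  edge (8,19)–(3,21): clear
  edge (3,21)–(1,1): clear
  midpoint (11,14) outside
  → clear
Obstacle 2 [(13,10) (22,0) (22,10) (20,18) (15,22)]:
  edge (13,10)–(22,0): clear
  edge (22,0)–(22,10): clear
  edge (22,10)–(20,18): clear
  edge (20,18)–(15,22): clear
  edge (15,22)–(13,10): clear
  midpoint (11,14) outside
  → clear

FREE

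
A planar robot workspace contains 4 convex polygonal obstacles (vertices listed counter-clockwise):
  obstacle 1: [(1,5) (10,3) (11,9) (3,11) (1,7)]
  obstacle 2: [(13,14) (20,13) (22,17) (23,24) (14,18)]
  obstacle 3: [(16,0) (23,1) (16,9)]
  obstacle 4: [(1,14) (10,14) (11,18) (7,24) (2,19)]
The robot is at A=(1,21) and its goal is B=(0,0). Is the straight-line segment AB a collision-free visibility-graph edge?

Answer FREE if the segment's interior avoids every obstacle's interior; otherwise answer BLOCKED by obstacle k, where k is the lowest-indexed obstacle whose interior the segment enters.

Obstacle 1 [(1,5) (10,3) (11,9) (3,11) (1,7)]:
  edge (1,5)–(10,3): clear
  edge (10,3)–(11,9): clear
  edge (11,9)–(3,11): clear
  edge (3,11)–(1,7): clear
  edge (1,7)–(1,5): clear
  midpoint (1/2,21/2) outside
  → clear
Obstacle 2 [(13,14) (20,13) (22,17) (23,24) (14,18)]:
  edge (13,14)–(20,13): clear
  edge (20,13)–(22,17): clear
  edge (22,17)–(23,24): clear
  edge (23,24)–(14,18): clear
  edge (14,18)–(13,14): clear
  midpoint (1/2,21/2) outside
  → clear
Obstacle 3 [(16,0) (23,1) (16,9)]:
  edge (16,0)–(23,1): clear
  edge (23,1)–(16,9): clear
  edge (16,9)–(16,0): clear
  midpoint (1/2,21/2) outside
  → clear
Obstacle 4 [(1,14) (10,14) (11,18) (7,24) (2,19)]:
  edge (1,14)–(10,14): clear
  edge (10,14)–(11,18): clear
  edge (11,18)–(7,24): clear
  edge (7,24)–(2,19): clear
  edge (2,19)–(1,14): clear
  midpoint (1/2,21/2) outside
  → clear

FREE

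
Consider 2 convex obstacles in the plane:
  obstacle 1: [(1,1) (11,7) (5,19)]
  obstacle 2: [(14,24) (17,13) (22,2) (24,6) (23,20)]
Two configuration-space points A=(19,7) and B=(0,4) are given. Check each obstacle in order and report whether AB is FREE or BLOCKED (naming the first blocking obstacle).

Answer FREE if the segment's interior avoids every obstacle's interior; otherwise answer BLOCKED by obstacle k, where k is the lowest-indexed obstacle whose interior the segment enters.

BLOCKED by obstacle 1

Obstacle 1 [(1,1) (11,7) (5,19)]:
  edge (1,1)–(11,7): crosses AB
  edge (11,7)–(5,19): clear
  edge (5,19)–(1,1): crosses AB
  → BLOCKED
Obstacle 2 [(14,24) (17,13) (22,2) (24,6) (23,20)]:
  edge (14,24)–(17,13): clear
  edge (17,13)–(22,2): clear
  edge (22,2)–(24,6): clear
  edge (24,6)–(23,20): clear
  edge (23,20)–(14,24): clear
  midpoint (19/2,11/2) outside
  → clear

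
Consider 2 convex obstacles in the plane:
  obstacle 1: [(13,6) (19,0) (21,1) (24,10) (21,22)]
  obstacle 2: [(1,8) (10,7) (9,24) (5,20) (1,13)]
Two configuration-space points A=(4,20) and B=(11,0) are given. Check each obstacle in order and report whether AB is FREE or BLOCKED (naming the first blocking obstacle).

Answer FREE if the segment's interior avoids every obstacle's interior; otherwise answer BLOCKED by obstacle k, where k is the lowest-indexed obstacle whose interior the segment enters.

BLOCKED by obstacle 2

Obstacle 1 [(13,6) (19,0) (21,1) (24,10) (21,22)]:
  edge (13,6)–(19,0): clear
  edge (19,0)–(21,1): clear
  edge (21,1)–(24,10): clear
  edge (24,10)–(21,22): clear
  edge (21,22)–(13,6): clear
  midpoint (15/2,10) outside
  → clear
Obstacle 2 [(1,8) (10,7) (9,24) (5,20) (1,13)]:
  edge (1,8)–(10,7): crosses AB
  edge (10,7)–(9,24): clear
  edge (9,24)–(5,20): clear
  edge (5,20)–(1,13): crosses AB
  edge (1,13)–(1,8): clear
  → BLOCKED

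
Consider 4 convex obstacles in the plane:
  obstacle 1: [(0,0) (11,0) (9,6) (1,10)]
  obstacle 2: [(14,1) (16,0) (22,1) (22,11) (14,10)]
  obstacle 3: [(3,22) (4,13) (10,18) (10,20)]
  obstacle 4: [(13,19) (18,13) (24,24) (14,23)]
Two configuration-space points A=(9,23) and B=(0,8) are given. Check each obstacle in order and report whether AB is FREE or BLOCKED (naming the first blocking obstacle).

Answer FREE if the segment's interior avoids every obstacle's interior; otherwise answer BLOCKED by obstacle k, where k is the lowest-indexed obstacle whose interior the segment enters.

Obstacle 1 [(0,0) (11,0) (9,6) (1,10)]:
  edge (0,0)–(11,0): clear
  edge (11,0)–(9,6): clear
  edge (9,6)–(1,10): crosses AB
  edge (1,10)–(0,0): crosses AB
  → BLOCKED
Obstacle 2 [(14,1) (16,0) (22,1) (22,11) (14,10)]:
  edge (14,1)–(16,0): clear
  edge (16,0)–(22,1): clear
  edge (22,1)–(22,11): clear
  edge (22,11)–(14,10): clear
  edge (14,10)–(14,1): clear
  midpoint (9/2,31/2) outside
  → clear
Obstacle 3 [(3,22) (4,13) (10,18) (10,20)]:
  edge (3,22)–(4,13): crosses AB
  edge (4,13)–(10,18): clear
  edge (10,18)–(10,20): clear
  edge (10,20)–(3,22): crosses AB
  → BLOCKED
Obstacle 4 [(13,19) (18,13) (24,24) (14,23)]:
  edge (13,19)–(18,13): clear
  edge (18,13)–(24,24): clear
  edge (24,24)–(14,23): clear
  edge (14,23)–(13,19): clear
  midpoint (9/2,31/2) outside
  → clear

BLOCKED by obstacle 1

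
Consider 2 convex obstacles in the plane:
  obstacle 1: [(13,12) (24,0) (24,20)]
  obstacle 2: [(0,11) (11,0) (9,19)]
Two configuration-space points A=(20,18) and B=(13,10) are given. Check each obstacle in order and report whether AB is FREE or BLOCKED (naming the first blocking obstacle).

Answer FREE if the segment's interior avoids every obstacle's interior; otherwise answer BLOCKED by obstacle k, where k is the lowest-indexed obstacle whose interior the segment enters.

BLOCKED by obstacle 1

Obstacle 1 [(13,12) (24,0) (24,20)]:
  edge (13,12)–(24,0): crosses AB
  edge (24,0)–(24,20): clear
  edge (24,20)–(13,12): crosses AB
  → BLOCKED
Obstacle 2 [(0,11) (11,0) (9,19)]:
  edge (0,11)–(11,0): clear
  edge (11,0)–(9,19): clear
  edge (9,19)–(0,11): clear
  midpoint (33/2,14) outside
  → clear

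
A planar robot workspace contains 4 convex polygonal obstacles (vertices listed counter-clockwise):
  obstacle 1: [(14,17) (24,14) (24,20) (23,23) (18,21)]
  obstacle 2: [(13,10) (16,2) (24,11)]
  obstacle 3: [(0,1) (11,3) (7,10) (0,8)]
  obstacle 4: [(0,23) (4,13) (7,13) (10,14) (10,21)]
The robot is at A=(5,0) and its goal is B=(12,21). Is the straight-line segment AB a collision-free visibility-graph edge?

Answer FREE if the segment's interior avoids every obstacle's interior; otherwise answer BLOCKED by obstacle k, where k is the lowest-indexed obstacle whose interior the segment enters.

BLOCKED by obstacle 3

Obstacle 1 [(14,17) (24,14) (24,20) (23,23) (18,21)]:
  edge (14,17)–(24,14): clear
  edge (24,14)–(24,20): clear
  edge (24,20)–(23,23): clear
  edge (23,23)–(18,21): clear
  edge (18,21)–(14,17): clear
  midpoint (17/2,21/2) outside
  → clear
Obstacle 2 [(13,10) (16,2) (24,11)]:
  edge (13,10)–(16,2): clear
  edge (16,2)–(24,11): clear
  edge (24,11)–(13,10): clear
  midpoint (17/2,21/2) outside
  → clear
Obstacle 3 [(0,1) (11,3) (7,10) (0,8)]:
  edge (0,1)–(11,3): crosses AB
  edge (11,3)–(7,10): crosses AB
  edge (7,10)–(0,8): clear
  edge (0,8)–(0,1): clear
  → BLOCKED
Obstacle 4 [(0,23) (4,13) (7,13) (10,14) (10,21)]:
  edge (0,23)–(4,13): clear
  edge (4,13)–(7,13): clear
  edge (7,13)–(10,14): crosses AB
  edge (10,14)–(10,21): crosses AB
  edge (10,21)–(0,23): clear
  → BLOCKED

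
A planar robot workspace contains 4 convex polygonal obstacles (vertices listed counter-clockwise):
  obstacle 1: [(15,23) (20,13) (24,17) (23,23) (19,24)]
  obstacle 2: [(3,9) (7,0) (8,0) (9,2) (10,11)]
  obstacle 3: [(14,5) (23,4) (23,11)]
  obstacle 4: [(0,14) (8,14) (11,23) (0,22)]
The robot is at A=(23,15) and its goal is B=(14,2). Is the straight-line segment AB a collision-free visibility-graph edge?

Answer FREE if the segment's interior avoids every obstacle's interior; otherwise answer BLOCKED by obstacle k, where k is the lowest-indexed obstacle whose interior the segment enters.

Obstacle 1 [(15,23) (20,13) (24,17) (23,23) (19,24)]:
  edge (15,23)–(20,13): clear
  edge (20,13)–(24,17): clear
  edge (24,17)–(23,23): clear
  edge (23,23)–(19,24): clear
  edge (19,24)–(15,23): clear
  midpoint (37/2,17/2) outside
  → clear
Obstacle 2 [(3,9) (7,0) (8,0) (9,2) (10,11)]:
  edge (3,9)–(7,0): clear
  edge (7,0)–(8,0): clear
  edge (8,0)–(9,2): clear
  edge (9,2)–(10,11): clear
  edge (10,11)–(3,9): clear
  midpoint (37/2,17/2) outside
  → clear
Obstacle 3 [(14,5) (23,4) (23,11)]:
  edge (14,5)–(23,4): crosses AB
  edge (23,4)–(23,11): clear
  edge (23,11)–(14,5): crosses AB
  → BLOCKED
Obstacle 4 [(0,14) (8,14) (11,23) (0,22)]:
  edge (0,14)–(8,14): clear
  edge (8,14)–(11,23): clear
  edge (11,23)–(0,22): clear
  edge (0,22)–(0,14): clear
  midpoint (37/2,17/2) outside
  → clear

BLOCKED by obstacle 3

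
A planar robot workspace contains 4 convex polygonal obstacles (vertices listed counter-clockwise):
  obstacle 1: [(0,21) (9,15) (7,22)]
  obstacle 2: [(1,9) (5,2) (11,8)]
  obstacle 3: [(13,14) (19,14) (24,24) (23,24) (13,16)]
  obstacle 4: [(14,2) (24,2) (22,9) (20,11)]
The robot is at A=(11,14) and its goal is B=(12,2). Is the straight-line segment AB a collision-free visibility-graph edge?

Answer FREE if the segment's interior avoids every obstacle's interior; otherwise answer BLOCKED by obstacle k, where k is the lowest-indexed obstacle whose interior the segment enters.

FREE

Obstacle 1 [(0,21) (9,15) (7,22)]:
  edge (0,21)–(9,15): clear
  edge (9,15)–(7,22): clear
  edge (7,22)–(0,21): clear
  midpoint (23/2,8) outside
  → clear
Obstacle 2 [(1,9) (5,2) (11,8)]:
  edge (1,9)–(5,2): clear
  edge (5,2)–(11,8): clear
  edge (11,8)–(1,9): clear
  midpoint (23/2,8) outside
  → clear
Obstacle 3 [(13,14) (19,14) (24,24) (23,24) (13,16)]:
  edge (13,14)–(19,14): clear
  edge (19,14)–(24,24): clear
  edge (24,24)–(23,24): clear
  edge (23,24)–(13,16): clear
  edge (13,16)–(13,14): clear
  midpoint (23/2,8) outside
  → clear
Obstacle 4 [(14,2) (24,2) (22,9) (20,11)]:
  edge (14,2)–(24,2): clear
  edge (24,2)–(22,9): clear
  edge (22,9)–(20,11): clear
  edge (20,11)–(14,2): clear
  midpoint (23/2,8) outside
  → clear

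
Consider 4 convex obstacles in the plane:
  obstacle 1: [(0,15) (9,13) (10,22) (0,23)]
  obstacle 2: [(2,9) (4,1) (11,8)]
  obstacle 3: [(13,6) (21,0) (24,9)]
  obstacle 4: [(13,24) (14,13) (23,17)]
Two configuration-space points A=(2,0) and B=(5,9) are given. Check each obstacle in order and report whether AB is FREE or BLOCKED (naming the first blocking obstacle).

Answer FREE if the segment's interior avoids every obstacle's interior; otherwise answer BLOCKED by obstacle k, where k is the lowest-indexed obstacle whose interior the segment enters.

Obstacle 1 [(0,15) (9,13) (10,22) (0,23)]:
  edge (0,15)–(9,13): clear
  edge (9,13)–(10,22): clear
  edge (10,22)–(0,23): clear
  edge (0,23)–(0,15): clear
  midpoint (7/2,9/2) outside
  → clear
Obstacle 2 [(2,9) (4,1) (11,8)]:
  edge (2,9)–(4,1): crosses AB
  edge (4,1)–(11,8): clear
  edge (11,8)–(2,9): crosses AB
  → BLOCKED
Obstacle 3 [(13,6) (21,0) (24,9)]:
  edge (13,6)–(21,0): clear
  edge (21,0)–(24,9): clear
  edge (24,9)–(13,6): clear
  midpoint (7/2,9/2) outside
  → clear
Obstacle 4 [(13,24) (14,13) (23,17)]:
  edge (13,24)–(14,13): clear
  edge (14,13)–(23,17): clear
  edge (23,17)–(13,24): clear
  midpoint (7/2,9/2) outside
  → clear

BLOCKED by obstacle 2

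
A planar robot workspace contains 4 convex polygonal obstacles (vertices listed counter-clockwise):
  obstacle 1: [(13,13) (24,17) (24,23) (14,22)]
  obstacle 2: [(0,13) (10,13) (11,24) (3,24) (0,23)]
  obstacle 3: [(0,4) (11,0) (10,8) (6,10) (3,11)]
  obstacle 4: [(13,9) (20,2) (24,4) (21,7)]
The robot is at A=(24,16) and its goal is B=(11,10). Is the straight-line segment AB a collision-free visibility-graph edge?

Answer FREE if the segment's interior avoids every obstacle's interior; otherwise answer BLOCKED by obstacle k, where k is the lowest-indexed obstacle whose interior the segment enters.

Obstacle 1 [(13,13) (24,17) (24,23) (14,22)]:
  edge (13,13)–(24,17): clear
  edge (24,17)–(24,23): clear
  edge (24,23)–(14,22): clear
  edge (14,22)–(13,13): clear
  midpoint (35/2,13) outside
  → clear
Obstacle 2 [(0,13) (10,13) (11,24) (3,24) (0,23)]:
  edge (0,13)–(10,13): clear
  edge (10,13)–(11,24): clear
  edge (11,24)–(3,24): clear
  edge (3,24)–(0,23): clear
  edge (0,23)–(0,13): clear
  midpoint (35/2,13) outside
  → clear
Obstacle 3 [(0,4) (11,0) (10,8) (6,10) (3,11)]:
  edge (0,4)–(11,0): clear
  edge (11,0)–(10,8): clear
  edge (10,8)–(6,10): clear
  edge (6,10)–(3,11): clear
  edge (3,11)–(0,4): clear
  midpoint (35/2,13) outside
  → clear
Obstacle 4 [(13,9) (20,2) (24,4) (21,7)]:
  edge (13,9)–(20,2): clear
  edge (20,2)–(24,4): clear
  edge (24,4)–(21,7): clear
  edge (21,7)–(13,9): clear
  midpoint (35/2,13) outside
  → clear

FREE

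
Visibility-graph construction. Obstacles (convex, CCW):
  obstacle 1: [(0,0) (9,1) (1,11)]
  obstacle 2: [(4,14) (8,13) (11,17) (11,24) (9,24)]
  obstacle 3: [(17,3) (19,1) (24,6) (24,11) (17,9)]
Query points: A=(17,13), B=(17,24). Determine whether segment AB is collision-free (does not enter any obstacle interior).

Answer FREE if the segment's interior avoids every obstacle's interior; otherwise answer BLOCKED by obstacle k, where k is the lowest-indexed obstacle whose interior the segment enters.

FREE

Obstacle 1 [(0,0) (9,1) (1,11)]:
  edge (0,0)–(9,1): clear
  edge (9,1)–(1,11): clear
  edge (1,11)–(0,0): clear
  midpoint (17,37/2) outside
  → clear
Obstacle 2 [(4,14) (8,13) (11,17) (11,24) (9,24)]:
  edge (4,14)–(8,13): clear
  edge (8,13)–(11,17): clear
  edge (11,17)–(11,24): clear
  edge (11,24)–(9,24): clear
  edge (9,24)–(4,14): clear
  midpoint (17,37/2) outside
  → clear
Obstacle 3 [(17,3) (19,1) (24,6) (24,11) (17,9)]:
  edge (17,3)–(19,1): clear
  edge (19,1)–(24,6): clear
  edge (24,6)–(24,11): clear
  edge (24,11)–(17,9): clear
  edge (17,9)–(17,3): clear
  midpoint (17,37/2) outside
  → clear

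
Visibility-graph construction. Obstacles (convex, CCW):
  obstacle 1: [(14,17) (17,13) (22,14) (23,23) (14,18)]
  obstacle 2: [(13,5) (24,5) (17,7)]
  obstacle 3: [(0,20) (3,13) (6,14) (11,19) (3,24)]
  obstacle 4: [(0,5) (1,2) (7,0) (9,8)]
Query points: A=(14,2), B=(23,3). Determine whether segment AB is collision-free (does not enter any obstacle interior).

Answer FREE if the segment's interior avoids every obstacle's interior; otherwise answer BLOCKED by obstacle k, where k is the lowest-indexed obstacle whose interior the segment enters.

FREE

Obstacle 1 [(14,17) (17,13) (22,14) (23,23) (14,18)]:
  edge (14,17)–(17,13): clear
  edge (17,13)–(22,14): clear
  edge (22,14)–(23,23): clear
  edge (23,23)–(14,18): clear
  edge (14,18)–(14,17): clear
  midpoint (37/2,5/2) outside
  → clear
Obstacle 2 [(13,5) (24,5) (17,7)]:
  edge (13,5)–(24,5): clear
  edge (24,5)–(17,7): clear
  edge (17,7)–(13,5): clear
  midpoint (37/2,5/2) outside
  → clear
Obstacle 3 [(0,20) (3,13) (6,14) (11,19) (3,24)]:
  edge (0,20)–(3,13): clear
  edge (3,13)–(6,14): clear
  edge (6,14)–(11,19): clear
  edge (11,19)–(3,24): clear
  edge (3,24)–(0,20): clear
  midpoint (37/2,5/2) outside
  → clear
Obstacle 4 [(0,5) (1,2) (7,0) (9,8)]:
  edge (0,5)–(1,2): clear
  edge (1,2)–(7,0): clear
  edge (7,0)–(9,8): clear
  edge (9,8)–(0,5): clear
  midpoint (37/2,5/2) outside
  → clear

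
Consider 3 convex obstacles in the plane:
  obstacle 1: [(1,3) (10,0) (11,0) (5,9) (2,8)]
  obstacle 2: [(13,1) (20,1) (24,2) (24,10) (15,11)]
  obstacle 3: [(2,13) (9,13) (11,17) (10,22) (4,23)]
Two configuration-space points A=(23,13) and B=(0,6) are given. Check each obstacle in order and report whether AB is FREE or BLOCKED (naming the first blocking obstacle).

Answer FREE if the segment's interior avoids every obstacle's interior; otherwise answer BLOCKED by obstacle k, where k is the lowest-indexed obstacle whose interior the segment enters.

Obstacle 1 [(1,3) (10,0) (11,0) (5,9) (2,8)]:
  edge (1,3)–(10,0): clear
  edge (10,0)–(11,0): clear
  edge (11,0)–(5,9): crosses AB
  edge (5,9)–(2,8): clear
  edge (2,8)–(1,3): crosses AB
  → BLOCKED
Obstacle 2 [(13,1) (20,1) (24,2) (24,10) (15,11)]:
  edge (13,1)–(20,1): clear
  edge (20,1)–(24,2): clear
  edge (24,2)–(24,10): clear
  edge (24,10)–(15,11): crosses AB
  edge (15,11)–(13,1): crosses AB
  → BLOCKED
Obstacle 3 [(2,13) (9,13) (11,17) (10,22) (4,23)]:
  edge (2,13)–(9,13): clear
  edge (9,13)–(11,17): clear
  edge (11,17)–(10,22): clear
  edge (10,22)–(4,23): clear
  edge (4,23)–(2,13): clear
  midpoint (23/2,19/2) outside
  → clear

BLOCKED by obstacle 1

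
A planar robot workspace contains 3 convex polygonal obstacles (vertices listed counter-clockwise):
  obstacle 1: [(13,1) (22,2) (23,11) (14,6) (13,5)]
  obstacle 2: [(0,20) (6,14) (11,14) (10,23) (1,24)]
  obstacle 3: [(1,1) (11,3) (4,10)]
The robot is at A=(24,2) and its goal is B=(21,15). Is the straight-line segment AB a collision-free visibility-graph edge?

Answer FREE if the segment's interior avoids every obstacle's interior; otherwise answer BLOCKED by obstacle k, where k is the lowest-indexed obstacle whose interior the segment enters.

BLOCKED by obstacle 1

Obstacle 1 [(13,1) (22,2) (23,11) (14,6) (13,5)]:
  edge (13,1)–(22,2): clear
  edge (22,2)–(23,11): crosses AB
  edge (23,11)–(14,6): crosses AB
  edge (14,6)–(13,5): clear
  edge (13,5)–(13,1): clear
  → BLOCKED
Obstacle 2 [(0,20) (6,14) (11,14) (10,23) (1,24)]:
  edge (0,20)–(6,14): clear
  edge (6,14)–(11,14): clear
  edge (11,14)–(10,23): clear
  edge (10,23)–(1,24): clear
  edge (1,24)–(0,20): clear
  midpoint (45/2,17/2) outside
  → clear
Obstacle 3 [(1,1) (11,3) (4,10)]:
  edge (1,1)–(11,3): clear
  edge (11,3)–(4,10): clear
  edge (4,10)–(1,1): clear
  midpoint (45/2,17/2) outside
  → clear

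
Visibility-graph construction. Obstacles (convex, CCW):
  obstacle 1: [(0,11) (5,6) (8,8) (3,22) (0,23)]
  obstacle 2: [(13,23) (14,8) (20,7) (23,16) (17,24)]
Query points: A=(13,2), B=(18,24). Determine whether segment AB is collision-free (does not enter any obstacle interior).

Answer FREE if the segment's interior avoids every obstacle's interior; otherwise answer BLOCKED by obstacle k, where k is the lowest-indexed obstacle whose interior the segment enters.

BLOCKED by obstacle 2

Obstacle 1 [(0,11) (5,6) (8,8) (3,22) (0,23)]:
  edge (0,11)–(5,6): clear
  edge (5,6)–(8,8): clear
  edge (8,8)–(3,22): clear
  edge (3,22)–(0,23): clear
  edge (0,23)–(0,11): clear
  midpoint (31/2,13) outside
  → clear
Obstacle 2 [(13,23) (14,8) (20,7) (23,16) (17,24)]:
  edge (13,23)–(14,8): clear
  edge (14,8)–(20,7): crosses AB
  edge (20,7)–(23,16): clear
  edge (23,16)–(17,24): crosses AB
  edge (17,24)–(13,23): clear
  → BLOCKED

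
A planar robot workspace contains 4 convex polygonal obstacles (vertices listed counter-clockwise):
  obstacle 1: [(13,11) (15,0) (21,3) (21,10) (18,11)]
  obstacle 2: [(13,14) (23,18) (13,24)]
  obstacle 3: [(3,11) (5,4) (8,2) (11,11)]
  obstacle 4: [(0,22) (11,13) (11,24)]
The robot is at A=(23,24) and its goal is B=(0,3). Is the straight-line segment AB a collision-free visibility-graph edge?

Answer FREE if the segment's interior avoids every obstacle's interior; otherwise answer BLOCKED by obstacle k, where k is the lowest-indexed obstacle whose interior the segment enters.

Obstacle 1 [(13,11) (15,0) (21,3) (21,10) (18,11)]:
  edge (13,11)–(15,0): clear
  edge (15,0)–(21,3): clear
  edge (21,3)–(21,10): clear
  edge (21,10)–(18,11): clear
  edge (18,11)–(13,11): clear
  midpoint (23/2,27/2) outside
  → clear
Obstacle 2 [(13,14) (23,18) (13,24)]:
  edge (13,14)–(23,18): clear
  edge (23,18)–(13,24): crosses AB
  edge (13,24)–(13,14): crosses AB
  → BLOCKED
Obstacle 3 [(3,11) (5,4) (8,2) (11,11)]:
  edge (3,11)–(5,4): crosses AB
  edge (5,4)–(8,2): clear
  edge (8,2)–(11,11): clear
  edge (11,11)–(3,11): crosses AB
  → BLOCKED
Obstacle 4 [(0,22) (11,13) (11,24)]:
  edge (0,22)–(11,13): crosses AB
  edge (11,13)–(11,24): crosses AB
  edge (11,24)–(0,22): clear
  → BLOCKED

BLOCKED by obstacle 2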